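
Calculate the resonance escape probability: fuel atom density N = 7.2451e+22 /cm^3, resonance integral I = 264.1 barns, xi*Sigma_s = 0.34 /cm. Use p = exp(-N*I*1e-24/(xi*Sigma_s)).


p = exp(-N * I * 1e-24 / (xi*Sigma_s))
p = exp(-7.2451e+22 * 264.1 * 1e-24 / 0.34)
p = 3.6228e-25

3.6228e-25


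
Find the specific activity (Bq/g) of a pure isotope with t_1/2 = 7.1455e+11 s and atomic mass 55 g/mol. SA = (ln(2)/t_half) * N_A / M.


lambda = ln(2) / t_half = ln(2) / 7.1455e+11 = 9.700471e-13 /s
SA = lambda * N_A / M
SA = 9.700471e-13 * 6.022e23 / 55
SA = 1.0621e+10 Bq/g

1.0621e+10


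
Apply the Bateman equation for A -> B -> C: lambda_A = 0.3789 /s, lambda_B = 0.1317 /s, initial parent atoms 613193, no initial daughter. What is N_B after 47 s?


N_B(t) = lambda_A * N_A0 / (lambda_B - lambda_A) * [exp(-lambda_A*t) - exp(-lambda_B*t)]
exp(-0.3789*47) = 1.844818e-08; exp(-0.1317*47) = 0.002050032
N_B = 0.3789 * 613193 / (0.1317 - 0.3789) * (1.844818e-08 - 0.002050032)
N_B = 1926.8

1926.8


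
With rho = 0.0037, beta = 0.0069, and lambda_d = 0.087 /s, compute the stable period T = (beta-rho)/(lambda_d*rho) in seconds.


T = (beta - rho) / (lambda_d * rho)
T = (0.0069 - 0.0037) / (0.087 * 0.0037)
T = 9.9410 s

9.9410


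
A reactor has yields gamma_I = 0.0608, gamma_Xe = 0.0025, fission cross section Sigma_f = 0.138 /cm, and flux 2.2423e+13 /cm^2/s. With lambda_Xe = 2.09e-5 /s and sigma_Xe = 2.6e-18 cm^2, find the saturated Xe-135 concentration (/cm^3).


Xe_eq = (gamma_I + gamma_Xe) * Sigma_f * phi / (lambda_Xe + sigma_Xe * phi)
Numerator = (0.0608 + 0.0025) * 0.138 * 2.2423e+13 = 1.958739e+11
Denominator = 2.09e-5 + 2.6e-18 * 2.2423e+13 = 7.919980e-05
Xe_eq = 1.958739e+11 / 7.919980e-05 = 2.4732e+15 /cm^3

2.4732e+15


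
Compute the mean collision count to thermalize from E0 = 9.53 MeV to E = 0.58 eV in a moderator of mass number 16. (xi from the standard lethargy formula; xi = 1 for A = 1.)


xi = 1 + (A-1)^2/(2A)*ln((A-1)/(A+1)) = 0.1199467 (for A = 16)
n = ln(E0/E) / xi
n = ln(9.53e6 / 0.58) / 0.1199467
n = ln(1.643103e+07) / 0.1199467 = 138.52

138.52


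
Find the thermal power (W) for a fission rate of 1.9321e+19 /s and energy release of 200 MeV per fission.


P = fission_rate * E_MeV * 1.602e-13
P = 1.9321e+19 * 200 * 1.602e-13
P = 6.1904e+08 W

6.1904e+08


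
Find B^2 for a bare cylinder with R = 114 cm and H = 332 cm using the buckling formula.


B^2 = (2.405/R)^2 + (pi/H)^2
B^2 = (2.405/114)^2 + (pi/332)^2
B^2 = 5.3460e-04 /cm^2

5.3460e-04


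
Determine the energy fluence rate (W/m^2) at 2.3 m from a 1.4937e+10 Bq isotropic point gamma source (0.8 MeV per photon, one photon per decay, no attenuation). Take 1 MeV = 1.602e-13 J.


psi = A * E * 1.602e-13 / (4*pi*r^2)
psi = 1.4937e+10 * 0.8 * 1.602e-13 / (4*pi*2.3^2)
psi = 2.8797e-05 W/m^2

2.8797e-05


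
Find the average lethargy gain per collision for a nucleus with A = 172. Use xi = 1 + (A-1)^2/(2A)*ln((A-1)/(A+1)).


xi = 1 + (A-1)^2/(2A) * ln((A-1)/(A+1))
xi = 1 + (172-1)^2/(2*172) * ln((172-1)/(172 +1))
xi = 0.011583

0.011583


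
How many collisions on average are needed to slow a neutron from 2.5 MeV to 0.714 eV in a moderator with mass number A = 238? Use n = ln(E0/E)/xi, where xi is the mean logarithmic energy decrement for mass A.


xi = 1 + (A-1)^2/(2A)*ln((A-1)/(A+1)) = 0.008379872 (for A = 238)
n = ln(E0/E) / xi
n = ln(2.5e6 / 0.714) / 0.008379872
n = ln(3.501401e+06) / 0.008379872 = 1798.2

1798.2


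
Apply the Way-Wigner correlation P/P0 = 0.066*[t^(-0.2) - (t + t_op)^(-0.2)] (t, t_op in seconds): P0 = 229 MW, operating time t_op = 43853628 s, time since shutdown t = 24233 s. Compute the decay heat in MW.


P/P0 = 0.066 * [t^(-0.2) - (t + t_op)^(-0.2)]
P/P0 = 0.066 * [24233^(-0.2) - (24233 + 43853628)^(-0.2)]
P/P0 = 0.066 * [0.1327757 - 0.02961767] = 0.006808430
P = 229 * 0.006808430 = 1.5591 MW

1.5591


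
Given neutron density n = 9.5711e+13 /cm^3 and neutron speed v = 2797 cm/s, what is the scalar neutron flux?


phi = n * v
phi = 9.5711e+13 * 2797
phi = 2.6770e+17 /cm^2/s

2.6770e+17


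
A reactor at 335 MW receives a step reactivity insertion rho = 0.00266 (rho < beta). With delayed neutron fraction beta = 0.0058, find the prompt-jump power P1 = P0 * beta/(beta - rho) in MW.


P1/P0 = beta / (beta - rho)
P1/P0 = 0.0058 / (0.0058 - 0.00266) = 1.847134
P1 = 335 * 1.847134 = 618.79 MW

618.79


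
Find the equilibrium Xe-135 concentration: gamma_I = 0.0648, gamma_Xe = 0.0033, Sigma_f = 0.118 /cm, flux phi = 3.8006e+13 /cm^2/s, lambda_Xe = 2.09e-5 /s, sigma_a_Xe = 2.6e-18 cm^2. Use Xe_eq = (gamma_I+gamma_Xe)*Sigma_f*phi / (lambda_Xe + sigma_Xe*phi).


Xe_eq = (gamma_I + gamma_Xe) * Sigma_f * phi / (lambda_Xe + sigma_Xe * phi)
Numerator = (0.0648 + 0.0033) * 0.118 * 3.8006e+13 = 3.054086e+11
Denominator = 2.09e-5 + 2.6e-18 * 3.8006e+13 = 1.197156e-04
Xe_eq = 3.054086e+11 / 1.197156e-04 = 2.5511e+15 /cm^3

2.5511e+15


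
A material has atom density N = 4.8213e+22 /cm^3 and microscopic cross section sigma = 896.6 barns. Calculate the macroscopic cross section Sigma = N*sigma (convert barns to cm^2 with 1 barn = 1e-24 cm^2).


Sigma = N * sigma_barns * 1e-24
Sigma = 4.8213e+22 * 896.6 * 1e-24
Sigma = 43.228 /cm

43.228


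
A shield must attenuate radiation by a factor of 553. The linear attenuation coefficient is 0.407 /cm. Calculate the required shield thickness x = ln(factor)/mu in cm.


x = ln(factor) / mu
x = ln(553) / 0.407
x = 15.517 cm

15.517


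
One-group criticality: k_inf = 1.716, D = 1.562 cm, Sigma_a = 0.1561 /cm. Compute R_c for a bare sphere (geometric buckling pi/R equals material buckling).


L^2 = D / Sigma_a = 1.562 / 0.1561 = 10.00641 cm^2
B_m^2 = (k_inf - 1) / L^2 = (1.716 - 1) / 10.00641 = 0.07155413 /cm^2
For a bare sphere: B_g = pi/R, so R_c = pi / sqrt(B_m^2)
R_c = pi / sqrt(0.07155413) = 11.744 cm

11.744


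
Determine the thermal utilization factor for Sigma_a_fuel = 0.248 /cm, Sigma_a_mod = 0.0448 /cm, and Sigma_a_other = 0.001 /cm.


f = Sigma_a_fuel / (Sigma_a_fuel + Sigma_a_mod + Sigma_a_other)
f = 0.248 / (0.248 + 0.0448 + 0.001)
f = 0.84411

0.84411


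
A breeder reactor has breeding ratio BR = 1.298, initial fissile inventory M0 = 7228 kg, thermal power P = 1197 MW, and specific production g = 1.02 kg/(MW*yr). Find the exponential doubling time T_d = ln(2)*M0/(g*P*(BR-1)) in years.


Breeding gain G = BR - 1 = 1.298 - 1 = 0.298
Fissile production rate = g * P * G = 1.02 * 1197 * 0.298 = 363.84012 kg/yr
T_d = ln(2) * M0 / (g * P * G)
T_d = ln(2) * 7228 / 363.84012 = 13.770 yr

13.770


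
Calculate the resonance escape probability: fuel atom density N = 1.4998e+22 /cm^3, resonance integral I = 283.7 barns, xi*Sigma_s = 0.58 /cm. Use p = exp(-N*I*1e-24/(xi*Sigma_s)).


p = exp(-N * I * 1e-24 / (xi*Sigma_s))
p = exp(-1.4998e+22 * 283.7 * 1e-24 / 0.58)
p = 6.5159e-04

6.5159e-04


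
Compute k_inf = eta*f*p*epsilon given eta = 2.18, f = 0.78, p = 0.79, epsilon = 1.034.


k_inf = eta * f * p * epsilon
k_inf = 2.18 * 0.78 * 0.79 * 1.034
k_inf = 1.3890

1.3890


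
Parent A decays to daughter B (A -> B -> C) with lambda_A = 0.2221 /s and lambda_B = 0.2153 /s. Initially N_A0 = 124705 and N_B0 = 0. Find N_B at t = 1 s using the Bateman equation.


N_B(t) = lambda_A * N_A0 / (lambda_B - lambda_A) * [exp(-lambda_A*t) - exp(-lambda_B*t)]
exp(-0.2221*1) = 0.8008353; exp(-0.2153*1) = 0.8062995
N_B = 0.2221 * 124705 / (0.2153 - 0.2221) * (0.8008353 - 0.8062995)
N_B = 22256

22256


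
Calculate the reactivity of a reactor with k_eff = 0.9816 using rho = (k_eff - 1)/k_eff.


rho = (k_eff - 1) / k_eff
rho = (0.9816 - 1) / 0.9816
rho = -0.018745

-0.018745


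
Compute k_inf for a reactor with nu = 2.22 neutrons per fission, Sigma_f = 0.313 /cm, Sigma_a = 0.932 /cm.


k_inf = nu * Sigma_f / Sigma_a
k_inf = 2.22 * 0.313 / 0.932
k_inf = 0.74556

0.74556


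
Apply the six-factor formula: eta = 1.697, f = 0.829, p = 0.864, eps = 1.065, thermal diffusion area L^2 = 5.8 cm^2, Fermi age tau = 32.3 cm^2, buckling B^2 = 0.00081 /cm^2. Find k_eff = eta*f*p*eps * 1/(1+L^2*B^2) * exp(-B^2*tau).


k_inf = eta*f*p*eps = 1.697*0.829*0.864*1.065 = 1.294493
P_TNL = 1/(1 + L^2*B^2) = 1/(1 + 5.8*0.00081) = 0.9953240
P_FNL = exp(-B^2*tau) = exp(-0.00081*32.3) = 0.9741763
k_eff = k_inf * P_TNL * P_FNL = 1.294493 * 0.9953240 * 0.9741763
k_eff = 1.2552

1.2552


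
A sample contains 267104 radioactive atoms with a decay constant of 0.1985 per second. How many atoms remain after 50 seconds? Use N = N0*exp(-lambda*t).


N = N0 * exp(-lambda * t)
N = 267104 * exp(-0.1985 * 50)
N = 13.071

13.071


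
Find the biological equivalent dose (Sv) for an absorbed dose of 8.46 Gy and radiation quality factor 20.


H = D * Q
H = 8.46 * 20
H = 169.20 Sv

169.20


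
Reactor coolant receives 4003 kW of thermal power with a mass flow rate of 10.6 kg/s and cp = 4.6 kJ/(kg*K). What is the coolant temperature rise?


dT = Q / (m_dot * cp)
dT = 4003 / (10.6 * 4.6)
dT = 82.096 C

82.096


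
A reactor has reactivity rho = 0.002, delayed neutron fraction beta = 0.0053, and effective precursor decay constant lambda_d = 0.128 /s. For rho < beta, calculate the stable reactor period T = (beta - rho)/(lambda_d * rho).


T = (beta - rho) / (lambda_d * rho)
T = (0.0053 - 0.002) / (0.128 * 0.002)
T = 12.891 s

12.891


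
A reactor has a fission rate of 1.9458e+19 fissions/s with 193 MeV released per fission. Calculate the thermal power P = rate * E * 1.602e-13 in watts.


P = fission_rate * E_MeV * 1.602e-13
P = 1.9458e+19 * 193 * 1.602e-13
P = 6.0161e+08 W

6.0161e+08


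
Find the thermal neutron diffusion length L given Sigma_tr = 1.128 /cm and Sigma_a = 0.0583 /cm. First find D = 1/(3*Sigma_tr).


D = 1 / (3 * Sigma_tr) = 1 / (3 * 1.128) = 0.2955083 cm
L = sqrt(D / Sigma_a)
L = sqrt(0.2955083 / 0.0583)
L = 2.2514 cm

2.2514


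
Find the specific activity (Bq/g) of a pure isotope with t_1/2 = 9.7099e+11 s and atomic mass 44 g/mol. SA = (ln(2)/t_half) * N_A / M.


lambda = ln(2) / t_half = ln(2) / 9.7099e+11 = 7.138561e-13 /s
SA = lambda * N_A / M
SA = 7.138561e-13 * 6.022e23 / 44
SA = 9.7701e+09 Bq/g

9.7701e+09


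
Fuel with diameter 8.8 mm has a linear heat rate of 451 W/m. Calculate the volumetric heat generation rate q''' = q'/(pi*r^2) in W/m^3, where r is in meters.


r = D / 2 / 1000 = 8.8 / 2 / 1000 = 0.0044 m
q''' = q' / (pi * r^2)
q''' = 451 / (pi * 0.0044^2)
q''' = 7.4152e+06 W/m^3

7.4152e+06


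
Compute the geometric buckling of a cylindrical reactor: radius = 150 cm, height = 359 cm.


B^2 = (2.405/R)^2 + (pi/H)^2
B^2 = (2.405/150)^2 + (pi/359)^2
B^2 = 3.3365e-04 /cm^2

3.3365e-04


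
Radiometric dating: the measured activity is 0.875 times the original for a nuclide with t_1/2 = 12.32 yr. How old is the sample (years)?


lambda = ln(2) / t_half = ln(2) / 12.32 = 0.05626195 /yr
t = -ln(A/A0) / lambda
t = -ln(0.875) / 0.05626195
t = 2.3734 yr

2.3734


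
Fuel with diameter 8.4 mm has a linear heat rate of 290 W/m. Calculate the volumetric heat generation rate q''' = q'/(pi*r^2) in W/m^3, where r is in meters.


r = D / 2 / 1000 = 8.4 / 2 / 1000 = 0.0042 m
q''' = q' / (pi * r^2)
q''' = 290 / (pi * 0.0042^2)
q''' = 5.2330e+06 W/m^3

5.2330e+06


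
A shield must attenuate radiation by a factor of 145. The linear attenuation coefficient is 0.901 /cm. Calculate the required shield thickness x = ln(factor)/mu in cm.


x = ln(factor) / mu
x = ln(145) / 0.901
x = 5.5236 cm

5.5236


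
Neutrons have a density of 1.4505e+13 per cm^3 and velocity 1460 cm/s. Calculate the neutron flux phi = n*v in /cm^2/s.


phi = n * v
phi = 1.4505e+13 * 1460
phi = 2.1177e+16 /cm^2/s

2.1177e+16


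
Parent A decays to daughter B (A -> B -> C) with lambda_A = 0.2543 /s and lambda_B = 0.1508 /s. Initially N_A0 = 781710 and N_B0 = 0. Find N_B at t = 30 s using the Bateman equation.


N_B(t) = lambda_A * N_A0 / (lambda_B - lambda_A) * [exp(-lambda_A*t) - exp(-lambda_B*t)]
exp(-0.2543*30) = 4.861468e-04; exp(-0.1508*30) = 0.01084555
N_B = 0.2543 * 781710 / (0.1508 - 0.2543) * (4.861468e-04 - 0.01084555)
N_B = 19897

19897


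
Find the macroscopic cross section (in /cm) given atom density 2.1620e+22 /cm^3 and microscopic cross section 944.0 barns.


Sigma = N * sigma_barns * 1e-24
Sigma = 2.1620e+22 * 944.0 * 1e-24
Sigma = 20.409 /cm

20.409


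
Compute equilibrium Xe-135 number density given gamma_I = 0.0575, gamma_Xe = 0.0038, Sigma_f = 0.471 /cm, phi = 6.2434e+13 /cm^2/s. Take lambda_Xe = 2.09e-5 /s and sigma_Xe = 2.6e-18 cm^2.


Xe_eq = (gamma_I + gamma_Xe) * Sigma_f * phi / (lambda_Xe + sigma_Xe * phi)
Numerator = (0.0575 + 0.0038) * 0.471 * 6.2434e+13 = 1.802613e+12
Denominator = 2.09e-5 + 2.6e-18 * 6.2434e+13 = 1.832284e-04
Xe_eq = 1.802613e+12 / 1.832284e-04 = 9.8381e+15 /cm^3

9.8381e+15


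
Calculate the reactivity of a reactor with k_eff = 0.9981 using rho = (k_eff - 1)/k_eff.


rho = (k_eff - 1) / k_eff
rho = (0.9981 - 1) / 0.9981
rho = -0.0019036

-0.0019036


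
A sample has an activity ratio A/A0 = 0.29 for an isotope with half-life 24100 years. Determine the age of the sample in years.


lambda = ln(2) / t_half = ln(2) / 24100 = 2.876129e-05 /yr
t = -ln(A/A0) / lambda
t = -ln(0.29) / 2.876129e-05
t = 43040 yr

43040


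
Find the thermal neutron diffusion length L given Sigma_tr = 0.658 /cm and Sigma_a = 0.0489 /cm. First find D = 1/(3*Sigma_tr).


D = 1 / (3 * Sigma_tr) = 1 / (3 * 0.658) = 0.5065856 cm
L = sqrt(D / Sigma_a)
L = sqrt(0.5065856 / 0.0489)
L = 3.2186 cm

3.2186


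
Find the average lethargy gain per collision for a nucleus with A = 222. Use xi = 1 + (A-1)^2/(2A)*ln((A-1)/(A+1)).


xi = 1 + (A-1)^2/(2A) * ln((A-1)/(A+1))
xi = 1 + (222-1)^2/(2*222) * ln((222-1)/(222 +1))
xi = 0.0089820

0.0089820


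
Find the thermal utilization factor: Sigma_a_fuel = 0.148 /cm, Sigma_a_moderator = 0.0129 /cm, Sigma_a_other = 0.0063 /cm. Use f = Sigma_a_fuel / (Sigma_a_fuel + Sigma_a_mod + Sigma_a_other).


f = Sigma_a_fuel / (Sigma_a_fuel + Sigma_a_mod + Sigma_a_other)
f = 0.148 / (0.148 + 0.0129 + 0.0063)
f = 0.88517

0.88517


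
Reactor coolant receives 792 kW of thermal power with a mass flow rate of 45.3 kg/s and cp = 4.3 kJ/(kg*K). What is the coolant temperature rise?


dT = Q / (m_dot * cp)
dT = 792 / (45.3 * 4.3)
dT = 4.0659 C

4.0659


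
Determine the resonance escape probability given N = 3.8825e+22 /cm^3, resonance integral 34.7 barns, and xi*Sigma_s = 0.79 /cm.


p = exp(-N * I * 1e-24 / (xi*Sigma_s))
p = exp(-3.8825e+22 * 34.7 * 1e-24 / 0.79)
p = 0.18171

0.18171


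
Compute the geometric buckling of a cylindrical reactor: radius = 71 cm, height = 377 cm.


B^2 = (2.405/R)^2 + (pi/H)^2
B^2 = (2.405/71)^2 + (pi/377)^2
B^2 = 0.0012168 /cm^2

0.0012168


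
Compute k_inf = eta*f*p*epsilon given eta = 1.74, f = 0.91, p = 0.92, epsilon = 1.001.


k_inf = eta * f * p * epsilon
k_inf = 1.74 * 0.91 * 0.92 * 1.001
k_inf = 1.4582

1.4582


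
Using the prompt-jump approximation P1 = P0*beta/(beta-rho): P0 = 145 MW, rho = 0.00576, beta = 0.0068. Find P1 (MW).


P1/P0 = beta / (beta - rho)
P1/P0 = 0.0068 / (0.0068 - 0.00576) = 6.538462
P1 = 145 * 6.538462 = 948.08 MW

948.08


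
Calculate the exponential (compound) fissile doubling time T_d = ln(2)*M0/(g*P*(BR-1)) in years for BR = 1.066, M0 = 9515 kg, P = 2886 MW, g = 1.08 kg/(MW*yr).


Breeding gain G = BR - 1 = 1.066 - 1 = 0.066
Fissile production rate = g * P * G = 1.08 * 2886 * 0.066 = 205.71408 kg/yr
T_d = ln(2) * M0 / (g * P * G)
T_d = ln(2) * 9515 / 205.71408 = 32.060 yr

32.060


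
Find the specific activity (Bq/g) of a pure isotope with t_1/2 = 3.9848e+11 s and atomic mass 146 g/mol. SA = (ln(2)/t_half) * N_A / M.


lambda = ln(2) / t_half = ln(2) / 3.9848e+11 = 1.739478e-12 /s
SA = lambda * N_A / M
SA = 1.739478e-12 * 6.022e23 / 146
SA = 7.1748e+09 Bq/g

7.1748e+09


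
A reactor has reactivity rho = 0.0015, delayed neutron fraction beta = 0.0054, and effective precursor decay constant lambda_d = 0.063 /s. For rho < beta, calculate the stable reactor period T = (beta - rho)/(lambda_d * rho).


T = (beta - rho) / (lambda_d * rho)
T = (0.0054 - 0.0015) / (0.063 * 0.0015)
T = 41.270 s

41.270


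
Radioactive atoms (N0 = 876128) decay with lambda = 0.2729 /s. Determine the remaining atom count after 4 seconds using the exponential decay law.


N = N0 * exp(-lambda * t)
N = 876128 * exp(-0.2729 * 4)
N = 294098

294098


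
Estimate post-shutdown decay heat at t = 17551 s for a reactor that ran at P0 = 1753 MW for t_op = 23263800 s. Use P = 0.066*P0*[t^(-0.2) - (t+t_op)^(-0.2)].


P/P0 = 0.066 * [t^(-0.2) - (t + t_op)^(-0.2)]
P/P0 = 0.066 * [17551^(-0.2) - (17551 + 23263800)^(-0.2)]
P/P0 = 0.066 * [0.1416249 - 0.03362005] = 0.007128320
P = 1753 * 0.007128320 = 12.496 MW

12.496


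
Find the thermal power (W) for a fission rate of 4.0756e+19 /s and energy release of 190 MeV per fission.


P = fission_rate * E_MeV * 1.602e-13
P = 4.0756e+19 * 190 * 1.602e-13
P = 1.2405e+09 W

1.2405e+09


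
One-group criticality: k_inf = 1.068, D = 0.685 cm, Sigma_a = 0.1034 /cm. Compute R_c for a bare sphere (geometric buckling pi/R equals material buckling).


L^2 = D / Sigma_a = 0.685 / 0.1034 = 6.624758 cm^2
B_m^2 = (k_inf - 1) / L^2 = (1.068 - 1) / 6.624758 = 0.01026453 /cm^2
For a bare sphere: B_g = pi/R, so R_c = pi / sqrt(B_m^2)
R_c = pi / sqrt(0.01026453) = 31.008 cm

31.008


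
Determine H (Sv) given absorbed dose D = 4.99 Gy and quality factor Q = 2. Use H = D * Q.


H = D * Q
H = 4.99 * 2
H = 9.9800 Sv

9.9800


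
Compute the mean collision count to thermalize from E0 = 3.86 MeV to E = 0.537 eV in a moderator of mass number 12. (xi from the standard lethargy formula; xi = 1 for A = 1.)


xi = 1 + (A-1)^2/(2A)*ln((A-1)/(A+1)) = 0.1577690 (for A = 12)
n = ln(E0/E) / xi
n = ln(3.86e6 / 0.537) / 0.1577690
n = ln(7.188082e+06) / 0.1577690 = 100.07

100.07


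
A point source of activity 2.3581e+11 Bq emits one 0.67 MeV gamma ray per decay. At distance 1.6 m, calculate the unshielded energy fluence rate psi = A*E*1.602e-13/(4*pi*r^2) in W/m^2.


psi = A * E * 1.602e-13 / (4*pi*r^2)
psi = 2.3581e+11 * 0.67 * 1.602e-13 / (4*pi*1.6^2)
psi = 7.8677e-04 W/m^2

7.8677e-04


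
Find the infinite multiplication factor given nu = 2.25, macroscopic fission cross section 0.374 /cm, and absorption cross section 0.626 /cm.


k_inf = nu * Sigma_f / Sigma_a
k_inf = 2.25 * 0.374 / 0.626
k_inf = 1.3442

1.3442


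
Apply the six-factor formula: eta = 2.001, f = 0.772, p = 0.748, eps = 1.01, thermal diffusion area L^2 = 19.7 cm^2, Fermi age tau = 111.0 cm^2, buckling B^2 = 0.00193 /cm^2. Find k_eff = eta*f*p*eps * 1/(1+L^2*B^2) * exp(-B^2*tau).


k_inf = eta*f*p*eps = 2.001*0.772*0.748*1.01 = 1.167044
P_TNL = 1/(1 + L^2*B^2) = 1/(1 + 19.7*0.00193) = 0.9633716
P_FNL = exp(-B^2*tau) = exp(-0.00193*111.0) = 0.8071627
k_eff = k_inf * P_TNL * P_FNL = 1.167044 * 0.9633716 * 0.8071627
k_eff = 0.90749

0.90749


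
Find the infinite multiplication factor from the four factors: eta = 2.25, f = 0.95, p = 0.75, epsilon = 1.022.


k_inf = eta * f * p * epsilon
k_inf = 2.25 * 0.95 * 0.75 * 1.022
k_inf = 1.6384

1.6384


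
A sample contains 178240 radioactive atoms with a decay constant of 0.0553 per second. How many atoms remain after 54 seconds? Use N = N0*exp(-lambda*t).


N = N0 * exp(-lambda * t)
N = 178240 * exp(-0.0553 * 54)
N = 8997.4

8997.4


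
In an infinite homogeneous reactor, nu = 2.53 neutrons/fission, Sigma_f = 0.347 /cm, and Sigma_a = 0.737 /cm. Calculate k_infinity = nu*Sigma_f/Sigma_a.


k_inf = nu * Sigma_f / Sigma_a
k_inf = 2.53 * 0.347 / 0.737
k_inf = 1.1912

1.1912


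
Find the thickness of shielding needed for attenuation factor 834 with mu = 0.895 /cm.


x = ln(factor) / mu
x = ln(834) / 0.895
x = 7.5153 cm

7.5153


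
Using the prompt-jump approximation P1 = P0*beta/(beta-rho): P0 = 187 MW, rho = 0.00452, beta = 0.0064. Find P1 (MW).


P1/P0 = beta / (beta - rho)
P1/P0 = 0.0064 / (0.0064 - 0.00452) = 3.404255
P1 = 187 * 3.404255 = 636.60 MW

636.60


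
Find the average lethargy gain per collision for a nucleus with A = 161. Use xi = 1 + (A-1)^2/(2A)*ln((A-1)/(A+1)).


xi = 1 + (A-1)^2/(2A) * ln((A-1)/(A+1))
xi = 1 + (161-1)^2/(2*161) * ln((161-1)/(161 +1))
xi = 0.012371

0.012371


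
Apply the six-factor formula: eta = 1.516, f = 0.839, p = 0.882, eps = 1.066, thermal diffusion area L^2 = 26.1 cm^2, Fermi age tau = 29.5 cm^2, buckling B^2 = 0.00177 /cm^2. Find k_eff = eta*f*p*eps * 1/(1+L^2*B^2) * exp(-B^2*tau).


k_inf = eta*f*p*eps = 1.516*0.839*0.882*1.066 = 1.195878
P_TNL = 1/(1 + L^2*B^2) = 1/(1 + 26.1*0.00177) = 0.9558429
P_FNL = exp(-B^2*tau) = exp(-0.00177*29.5) = 0.9491248
k_eff = k_inf * P_TNL * P_FNL = 1.195878 * 0.9558429 * 0.9491248
k_eff = 1.0849

1.0849


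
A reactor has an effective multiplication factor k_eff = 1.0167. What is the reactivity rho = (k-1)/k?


rho = (k_eff - 1) / k_eff
rho = (1.0167 - 1) / 1.0167
rho = 0.016426

0.016426


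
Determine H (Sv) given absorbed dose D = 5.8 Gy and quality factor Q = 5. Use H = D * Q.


H = D * Q
H = 5.8 * 5
H = 29.000 Sv

29.000


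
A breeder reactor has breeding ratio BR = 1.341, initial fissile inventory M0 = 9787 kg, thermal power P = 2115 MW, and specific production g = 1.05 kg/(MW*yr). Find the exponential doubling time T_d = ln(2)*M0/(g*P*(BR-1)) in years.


Breeding gain G = BR - 1 = 1.341 - 1 = 0.341
Fissile production rate = g * P * G = 1.05 * 2115 * 0.341 = 757.27575 kg/yr
T_d = ln(2) * M0 / (g * P * G)
T_d = ln(2) * 9787 / 757.27575 = 8.9582 yr

8.9582


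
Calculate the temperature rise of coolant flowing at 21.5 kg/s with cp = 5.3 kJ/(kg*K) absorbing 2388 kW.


dT = Q / (m_dot * cp)
dT = 2388 / (21.5 * 5.3)
dT = 20.957 C

20.957


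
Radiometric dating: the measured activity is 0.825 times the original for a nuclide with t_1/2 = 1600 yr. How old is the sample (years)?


lambda = ln(2) / t_half = ln(2) / 1600 = 4.332170e-04 /yr
t = -ln(A/A0) / lambda
t = -ln(0.825) / 4.332170e-04
t = 444.05 yr

444.05


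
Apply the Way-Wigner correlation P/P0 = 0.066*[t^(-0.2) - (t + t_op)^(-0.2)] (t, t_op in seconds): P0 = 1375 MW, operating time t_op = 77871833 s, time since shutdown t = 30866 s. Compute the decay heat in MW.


P/P0 = 0.066 * [t^(-0.2) - (t + t_op)^(-0.2)]
P/P0 = 0.066 * [30866^(-0.2) - (30866 + 77871833)^(-0.2)]
P/P0 = 0.066 * [0.1265039 - 0.02640520] = 0.006606514
P = 1375 * 0.006606514 = 9.0840 MW

9.0840


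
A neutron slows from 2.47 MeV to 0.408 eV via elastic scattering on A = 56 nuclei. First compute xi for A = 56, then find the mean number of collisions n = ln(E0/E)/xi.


xi = 1 + (A-1)^2/(2A)*ln((A-1)/(A+1)) = 0.03529286 (for A = 56)
n = ln(E0/E) / xi
n = ln(2.47e6 / 0.408) / 0.03529286
n = ln(6.053922e+06) / 0.03529286 = 442.48

442.48


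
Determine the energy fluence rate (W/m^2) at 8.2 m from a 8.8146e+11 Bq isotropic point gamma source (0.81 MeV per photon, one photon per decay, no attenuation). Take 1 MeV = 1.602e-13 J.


psi = A * E * 1.602e-13 / (4*pi*r^2)
psi = 8.8146e+11 * 0.81 * 1.602e-13 / (4*pi*8.2^2)
psi = 1.3537e-04 W/m^2

1.3537e-04


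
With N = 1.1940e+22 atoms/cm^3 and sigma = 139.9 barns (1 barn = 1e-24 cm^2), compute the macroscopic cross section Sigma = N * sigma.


Sigma = N * sigma_barns * 1e-24
Sigma = 1.1940e+22 * 139.9 * 1e-24
Sigma = 1.6704 /cm

1.6704


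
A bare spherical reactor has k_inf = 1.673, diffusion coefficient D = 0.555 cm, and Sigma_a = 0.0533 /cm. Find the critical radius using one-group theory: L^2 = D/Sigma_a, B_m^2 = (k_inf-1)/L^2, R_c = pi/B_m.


L^2 = D / Sigma_a = 0.555 / 0.0533 = 10.41276 cm^2
B_m^2 = (k_inf - 1) / L^2 = (1.673 - 1) / 10.41276 = 0.06463224 /cm^2
For a bare sphere: B_g = pi/R, so R_c = pi / sqrt(B_m^2)
R_c = pi / sqrt(0.06463224) = 12.357 cm

12.357


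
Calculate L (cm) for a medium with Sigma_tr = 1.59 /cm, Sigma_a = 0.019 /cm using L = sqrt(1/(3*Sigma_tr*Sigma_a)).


D = 1 / (3 * Sigma_tr) = 1 / (3 * 1.59) = 0.2096436 cm
L = sqrt(D / Sigma_a)
L = sqrt(0.2096436 / 0.019)
L = 3.3217 cm

3.3217


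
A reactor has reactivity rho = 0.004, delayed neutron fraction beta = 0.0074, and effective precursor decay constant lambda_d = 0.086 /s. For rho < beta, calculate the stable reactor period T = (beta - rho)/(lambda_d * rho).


T = (beta - rho) / (lambda_d * rho)
T = (0.0074 - 0.004) / (0.086 * 0.004)
T = 9.8837 s

9.8837


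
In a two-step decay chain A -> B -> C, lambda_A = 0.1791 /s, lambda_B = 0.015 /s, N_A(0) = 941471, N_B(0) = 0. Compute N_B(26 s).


N_B(t) = lambda_A * N_A0 / (lambda_B - lambda_A) * [exp(-lambda_A*t) - exp(-lambda_B*t)]
exp(-0.1791*26) = 0.009498703; exp(-0.015*26) = 0.6770569
N_B = 0.1791 * 941471 / (0.015 - 0.1791) * (0.009498703 - 0.6770569)
N_B = 685935

685935


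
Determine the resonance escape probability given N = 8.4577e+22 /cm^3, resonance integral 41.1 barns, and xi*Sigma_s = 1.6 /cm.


p = exp(-N * I * 1e-24 / (xi*Sigma_s))
p = exp(-8.4577e+22 * 41.1 * 1e-24 / 1.6)
p = 0.11388

0.11388


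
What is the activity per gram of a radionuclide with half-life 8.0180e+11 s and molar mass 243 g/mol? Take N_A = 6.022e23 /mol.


lambda = ln(2) / t_half = ln(2) / 8.0180e+11 = 8.644889e-13 /s
SA = lambda * N_A / M
SA = 8.644889e-13 * 6.022e23 / 243
SA = 2.1424e+09 Bq/g

2.1424e+09


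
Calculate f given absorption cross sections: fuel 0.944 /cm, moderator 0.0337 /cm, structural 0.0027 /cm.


f = Sigma_a_fuel / (Sigma_a_fuel + Sigma_a_mod + Sigma_a_other)
f = 0.944 / (0.944 + 0.0337 + 0.0027)
f = 0.96287

0.96287


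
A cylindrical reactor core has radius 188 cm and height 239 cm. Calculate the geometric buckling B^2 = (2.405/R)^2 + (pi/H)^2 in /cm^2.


B^2 = (2.405/R)^2 + (pi/H)^2
B^2 = (2.405/188)^2 + (pi/239)^2
B^2 = 3.3643e-04 /cm^2

3.3643e-04


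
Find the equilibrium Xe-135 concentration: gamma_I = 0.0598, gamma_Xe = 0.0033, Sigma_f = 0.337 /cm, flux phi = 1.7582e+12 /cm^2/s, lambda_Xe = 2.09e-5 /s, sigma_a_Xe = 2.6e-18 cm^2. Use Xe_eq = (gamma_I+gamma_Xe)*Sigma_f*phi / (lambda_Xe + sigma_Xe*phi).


Xe_eq = (gamma_I + gamma_Xe) * Sigma_f * phi / (lambda_Xe + sigma_Xe * phi)
Numerator = (0.0598 + 0.0033) * 0.337 * 1.7582e+12 = 3.738760e+10
Denominator = 2.09e-5 + 2.6e-18 * 1.7582e+12 = 2.547132e-05
Xe_eq = 3.738760e+10 / 2.547132e-05 = 1.4678e+15 /cm^3

1.4678e+15


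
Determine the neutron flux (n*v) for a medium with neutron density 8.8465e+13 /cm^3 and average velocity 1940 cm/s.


phi = n * v
phi = 8.8465e+13 * 1940
phi = 1.7162e+17 /cm^2/s

1.7162e+17


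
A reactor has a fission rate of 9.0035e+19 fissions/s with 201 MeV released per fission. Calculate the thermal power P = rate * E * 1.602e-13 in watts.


P = fission_rate * E_MeV * 1.602e-13
P = 9.0035e+19 * 201 * 1.602e-13
P = 2.8991e+09 W

2.8991e+09


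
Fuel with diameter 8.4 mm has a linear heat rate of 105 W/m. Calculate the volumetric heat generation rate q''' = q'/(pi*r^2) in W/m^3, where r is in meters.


r = D / 2 / 1000 = 8.4 / 2 / 1000 = 0.0042 m
q''' = q' / (pi * r^2)
q''' = 105 / (pi * 0.0042^2)
q''' = 1.8947e+06 W/m^3

1.8947e+06


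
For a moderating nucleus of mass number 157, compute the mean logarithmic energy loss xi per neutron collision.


xi = 1 + (A-1)^2/(2A) * ln((A-1)/(A+1))
xi = 1 + (157-1)^2/(2*157) * ln((157-1)/(157 +1))
xi = 0.012685

0.012685


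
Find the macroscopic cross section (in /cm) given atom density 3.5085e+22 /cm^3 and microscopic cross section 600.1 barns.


Sigma = N * sigma_barns * 1e-24
Sigma = 3.5085e+22 * 600.1 * 1e-24
Sigma = 21.055 /cm

21.055


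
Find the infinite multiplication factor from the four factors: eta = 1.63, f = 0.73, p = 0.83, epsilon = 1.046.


k_inf = eta * f * p * epsilon
k_inf = 1.63 * 0.73 * 0.83 * 1.046
k_inf = 1.0330

1.0330


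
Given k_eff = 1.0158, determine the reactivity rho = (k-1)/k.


rho = (k_eff - 1) / k_eff
rho = (1.0158 - 1) / 1.0158
rho = 0.015554

0.015554


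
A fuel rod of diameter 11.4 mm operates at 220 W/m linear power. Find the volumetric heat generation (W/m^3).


r = D / 2 / 1000 = 11.4 / 2 / 1000 = 0.0057 m
q''' = q' / (pi * r^2)
q''' = 220 / (pi * 0.0057^2)
q''' = 2.1554e+06 W/m^3

2.1554e+06


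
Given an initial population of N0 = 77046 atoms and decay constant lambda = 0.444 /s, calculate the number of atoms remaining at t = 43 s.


N = N0 * exp(-lambda * t)
N = 77046 * exp(-0.444 * 43)
N = 3.9373e-04

3.9373e-04


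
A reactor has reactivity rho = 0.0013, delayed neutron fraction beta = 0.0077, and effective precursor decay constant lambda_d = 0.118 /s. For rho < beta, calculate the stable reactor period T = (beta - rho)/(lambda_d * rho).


T = (beta - rho) / (lambda_d * rho)
T = (0.0077 - 0.0013) / (0.118 * 0.0013)
T = 41.721 s

41.721


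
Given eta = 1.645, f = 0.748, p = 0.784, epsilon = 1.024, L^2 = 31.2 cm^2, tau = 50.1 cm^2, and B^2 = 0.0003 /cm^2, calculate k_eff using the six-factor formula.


k_inf = eta*f*p*eps = 1.645*0.748*0.784*1.024 = 0.9878330
P_TNL = 1/(1 + L^2*B^2) = 1/(1 + 31.2*0.0003) = 0.9907268
P_FNL = exp(-B^2*tau) = exp(-0.0003*50.1) = 0.9850824
k_eff = k_inf * P_TNL * P_FNL = 0.9878330 * 0.9907268 * 0.9850824
k_eff = 0.96407

0.96407


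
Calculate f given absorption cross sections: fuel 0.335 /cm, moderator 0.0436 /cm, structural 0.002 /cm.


f = Sigma_a_fuel / (Sigma_a_fuel + Sigma_a_mod + Sigma_a_other)
f = 0.335 / (0.335 + 0.0436 + 0.002)
f = 0.88019

0.88019


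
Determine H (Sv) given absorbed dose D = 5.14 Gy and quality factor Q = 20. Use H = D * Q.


H = D * Q
H = 5.14 * 20
H = 102.80 Sv

102.80


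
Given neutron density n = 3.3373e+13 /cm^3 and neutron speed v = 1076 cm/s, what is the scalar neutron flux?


phi = n * v
phi = 3.3373e+13 * 1076
phi = 3.5909e+16 /cm^2/s

3.5909e+16


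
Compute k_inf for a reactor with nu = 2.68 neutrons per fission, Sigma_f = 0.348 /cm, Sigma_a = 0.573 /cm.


k_inf = nu * Sigma_f / Sigma_a
k_inf = 2.68 * 0.348 / 0.573
k_inf = 1.6276

1.6276


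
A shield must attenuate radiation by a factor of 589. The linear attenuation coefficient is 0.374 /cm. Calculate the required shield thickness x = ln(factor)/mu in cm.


x = ln(factor) / mu
x = ln(589) / 0.374
x = 17.055 cm

17.055


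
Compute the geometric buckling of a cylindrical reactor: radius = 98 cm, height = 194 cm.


B^2 = (2.405/R)^2 + (pi/H)^2
B^2 = (2.405/98)^2 + (pi/194)^2
B^2 = 8.6449e-04 /cm^2

8.6449e-04


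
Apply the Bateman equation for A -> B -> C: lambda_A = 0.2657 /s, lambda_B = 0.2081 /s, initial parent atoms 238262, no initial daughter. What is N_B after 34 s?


N_B(t) = lambda_A * N_A0 / (lambda_B - lambda_A) * [exp(-lambda_A*t) - exp(-lambda_B*t)]
exp(-0.2657*34) = 1.193083e-04; exp(-0.2081*34) = 8.456542e-04
N_B = 0.2657 * 238262 / (0.2081 - 0.2657) * (1.193083e-04 - 8.456542e-04)
N_B = 798.30

798.30


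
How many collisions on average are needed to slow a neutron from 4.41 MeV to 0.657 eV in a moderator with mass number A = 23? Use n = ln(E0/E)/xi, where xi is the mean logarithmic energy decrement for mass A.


xi = 1 + (A-1)^2/(2A)*ln((A-1)/(A+1)) = 0.08448899 (for A = 23)
n = ln(E0/E) / xi
n = ln(4.41e6 / 0.657) / 0.08448899
n = ln(6.712329e+06) / 0.08448899 = 186.05

186.05


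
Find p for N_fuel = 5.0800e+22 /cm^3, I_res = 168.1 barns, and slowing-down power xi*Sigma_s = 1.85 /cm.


p = exp(-N * I * 1e-24 / (xi*Sigma_s))
p = exp(-5.0800e+22 * 168.1 * 1e-24 / 1.85)
p = 0.0098929

0.0098929


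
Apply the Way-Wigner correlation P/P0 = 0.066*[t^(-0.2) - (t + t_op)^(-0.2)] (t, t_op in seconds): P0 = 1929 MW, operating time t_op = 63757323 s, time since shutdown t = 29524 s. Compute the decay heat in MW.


P/P0 = 0.066 * [t^(-0.2) - (t + t_op)^(-0.2)]
P/P0 = 0.066 * [29524^(-0.2) - (29524 + 63757323)^(-0.2)]
P/P0 = 0.066 * [0.1276336 - 0.02748234] = 0.006609983
P = 1929 * 0.006609983 = 12.751 MW

12.751


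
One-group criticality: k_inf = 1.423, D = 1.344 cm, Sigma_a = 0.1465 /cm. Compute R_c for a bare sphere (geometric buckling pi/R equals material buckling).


L^2 = D / Sigma_a = 1.344 / 0.1465 = 9.174061 cm^2
B_m^2 = (k_inf - 1) / L^2 = (1.423 - 1) / 9.174061 = 0.04610826 /cm^2
For a bare sphere: B_g = pi/R, so R_c = pi / sqrt(B_m^2)
R_c = pi / sqrt(0.04610826) = 14.631 cm

14.631


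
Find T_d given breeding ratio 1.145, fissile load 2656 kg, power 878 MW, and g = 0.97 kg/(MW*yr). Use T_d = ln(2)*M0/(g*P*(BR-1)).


Breeding gain G = BR - 1 = 1.145 - 1 = 0.145
Fissile production rate = g * P * G = 0.97 * 878 * 0.145 = 123.4907 kg/yr
T_d = ln(2) * M0 / (g * P * G)
T_d = ln(2) * 2656 / 123.4907 = 14.908 yr

14.908


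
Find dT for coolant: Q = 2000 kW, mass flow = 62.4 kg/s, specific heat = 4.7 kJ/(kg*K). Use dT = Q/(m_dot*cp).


dT = Q / (m_dot * cp)
dT = 2000 / (62.4 * 4.7)
dT = 6.8194 C

6.8194


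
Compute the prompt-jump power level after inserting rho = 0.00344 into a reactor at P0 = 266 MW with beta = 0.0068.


P1/P0 = beta / (beta - rho)
P1/P0 = 0.0068 / (0.0068 - 0.00344) = 2.023810
P1 = 266 * 2.023810 = 538.33 MW

538.33


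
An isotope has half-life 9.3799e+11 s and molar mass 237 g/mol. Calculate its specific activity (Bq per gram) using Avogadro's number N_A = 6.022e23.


lambda = ln(2) / t_half = ln(2) / 9.3799e+11 = 7.389708e-13 /s
SA = lambda * N_A / M
SA = 7.389708e-13 * 6.022e23 / 237
SA = 1.8777e+09 Bq/g

1.8777e+09


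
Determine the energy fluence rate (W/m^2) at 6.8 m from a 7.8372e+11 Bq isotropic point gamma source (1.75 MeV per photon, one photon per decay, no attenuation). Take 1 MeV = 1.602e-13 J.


psi = A * E * 1.602e-13 / (4*pi*r^2)
psi = 7.8372e+11 * 1.75 * 1.602e-13 / (4*pi*6.8^2)
psi = 3.7812e-04 W/m^2

3.7812e-04


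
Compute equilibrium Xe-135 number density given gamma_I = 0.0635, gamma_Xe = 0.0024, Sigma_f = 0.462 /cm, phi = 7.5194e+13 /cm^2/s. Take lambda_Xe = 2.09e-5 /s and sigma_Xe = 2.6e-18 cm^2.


Xe_eq = (gamma_I + gamma_Xe) * Sigma_f * phi / (lambda_Xe + sigma_Xe * phi)
Numerator = (0.0635 + 0.0024) * 0.462 * 7.5194e+13 = 2.289341e+12
Denominator = 2.09e-5 + 2.6e-18 * 7.5194e+13 = 2.164044e-04
Xe_eq = 2.289341e+12 / 2.164044e-04 = 1.0579e+16 /cm^3

1.0579e+16


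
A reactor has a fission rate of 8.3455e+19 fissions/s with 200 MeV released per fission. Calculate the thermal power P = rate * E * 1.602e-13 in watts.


P = fission_rate * E_MeV * 1.602e-13
P = 8.3455e+19 * 200 * 1.602e-13
P = 2.6739e+09 W

2.6739e+09


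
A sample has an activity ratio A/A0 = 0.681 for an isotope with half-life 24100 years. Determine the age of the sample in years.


lambda = ln(2) / t_half = ln(2) / 24100 = 2.876129e-05 /yr
t = -ln(A/A0) / lambda
t = -ln(0.681) / 2.876129e-05
t = 13358 yr

13358


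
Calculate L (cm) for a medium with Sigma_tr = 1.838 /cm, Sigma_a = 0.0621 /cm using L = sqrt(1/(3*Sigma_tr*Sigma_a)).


D = 1 / (3 * Sigma_tr) = 1 / (3 * 1.838) = 0.1813565 cm
L = sqrt(D / Sigma_a)
L = sqrt(0.1813565 / 0.0621)
L = 1.7089 cm

1.7089


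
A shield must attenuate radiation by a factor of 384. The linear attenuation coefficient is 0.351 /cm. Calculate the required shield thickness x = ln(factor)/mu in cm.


x = ln(factor) / mu
x = ln(384) / 0.351
x = 16.953 cm

16.953


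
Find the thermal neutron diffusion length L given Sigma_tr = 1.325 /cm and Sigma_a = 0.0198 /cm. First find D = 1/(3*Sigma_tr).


D = 1 / (3 * Sigma_tr) = 1 / (3 * 1.325) = 0.2515723 cm
L = sqrt(D / Sigma_a)
L = sqrt(0.2515723 / 0.0198)
L = 3.5645 cm

3.5645


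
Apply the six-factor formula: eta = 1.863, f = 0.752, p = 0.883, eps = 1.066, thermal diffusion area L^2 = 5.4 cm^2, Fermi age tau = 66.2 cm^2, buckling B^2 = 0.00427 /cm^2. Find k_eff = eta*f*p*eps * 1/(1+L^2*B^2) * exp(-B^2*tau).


k_inf = eta*f*p*eps = 1.863*0.752*0.883*1.066 = 1.318708
P_TNL = 1/(1 + L^2*B^2) = 1/(1 + 5.4*0.00427) = 0.9774617
P_FNL = exp(-B^2*tau) = exp(-0.00427*66.2) = 0.7537655
k_eff = k_inf * P_TNL * P_FNL = 1.318708 * 0.9774617 * 0.7537655
k_eff = 0.97159

0.97159


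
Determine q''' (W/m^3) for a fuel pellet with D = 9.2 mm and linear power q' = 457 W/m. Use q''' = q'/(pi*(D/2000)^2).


r = D / 2 / 1000 = 9.2 / 2 / 1000 = 0.0046 m
q''' = q' / (pi * r^2)
q''' = 457 / (pi * 0.0046^2)
q''' = 6.8747e+06 W/m^3

6.8747e+06


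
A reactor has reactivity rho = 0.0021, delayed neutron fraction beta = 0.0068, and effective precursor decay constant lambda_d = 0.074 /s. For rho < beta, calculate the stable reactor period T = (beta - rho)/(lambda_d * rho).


T = (beta - rho) / (lambda_d * rho)
T = (0.0068 - 0.0021) / (0.074 * 0.0021)
T = 30.245 s

30.245


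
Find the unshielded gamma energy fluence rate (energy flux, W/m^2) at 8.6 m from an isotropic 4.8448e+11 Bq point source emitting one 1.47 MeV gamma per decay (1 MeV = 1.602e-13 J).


psi = A * E * 1.602e-13 / (4*pi*r^2)
psi = 4.8448e+11 * 1.47 * 1.602e-13 / (4*pi*8.6^2)
psi = 1.2276e-04 W/m^2

1.2276e-04


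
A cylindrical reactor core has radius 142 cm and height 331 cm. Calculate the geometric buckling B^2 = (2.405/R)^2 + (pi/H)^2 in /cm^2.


B^2 = (2.405/R)^2 + (pi/H)^2
B^2 = (2.405/142)^2 + (pi/331)^2
B^2 = 3.7693e-04 /cm^2

3.7693e-04


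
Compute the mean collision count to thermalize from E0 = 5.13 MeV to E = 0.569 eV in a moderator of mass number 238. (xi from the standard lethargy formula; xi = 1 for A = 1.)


xi = 1 + (A-1)^2/(2A)*ln((A-1)/(A+1)) = 0.008379872 (for A = 238)
n = ln(E0/E) / xi
n = ln(5.13e6 / 0.569) / 0.008379872
n = ln(9.015817e+06) / 0.008379872 = 1911.1

1911.1


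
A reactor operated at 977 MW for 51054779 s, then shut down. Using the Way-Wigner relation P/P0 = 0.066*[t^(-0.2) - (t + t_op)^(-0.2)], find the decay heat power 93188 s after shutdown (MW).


P/P0 = 0.066 * [t^(-0.2) - (t + t_op)^(-0.2)]
P/P0 = 0.066 * [93188^(-0.2) - (93188 + 51054779)^(-0.2)]
P/P0 = 0.066 * [0.1014210 - 0.02872330] = 0.004798048
P = 977 * 0.004798048 = 4.6877 MW

4.6877


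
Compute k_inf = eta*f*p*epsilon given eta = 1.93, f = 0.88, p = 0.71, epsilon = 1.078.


k_inf = eta * f * p * epsilon
k_inf = 1.93 * 0.88 * 0.71 * 1.078
k_inf = 1.2999

1.2999


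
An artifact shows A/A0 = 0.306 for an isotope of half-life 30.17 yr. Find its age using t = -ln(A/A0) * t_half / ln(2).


lambda = ln(2) / t_half = ln(2) / 30.17 = 0.02297472 /yr
t = -ln(A/A0) / lambda
t = -ln(0.306) / 0.02297472
t = 51.542 yr

51.542


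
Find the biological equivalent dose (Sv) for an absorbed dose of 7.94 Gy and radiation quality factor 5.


H = D * Q
H = 7.94 * 5
H = 39.700 Sv

39.700


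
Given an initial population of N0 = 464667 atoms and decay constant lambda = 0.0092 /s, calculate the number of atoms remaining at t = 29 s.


N = N0 * exp(-lambda * t)
N = 464667 * exp(-0.0092 * 29)
N = 355854

355854


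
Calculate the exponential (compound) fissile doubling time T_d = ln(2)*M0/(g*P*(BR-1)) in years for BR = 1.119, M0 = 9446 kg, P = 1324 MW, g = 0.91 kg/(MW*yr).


Breeding gain G = BR - 1 = 1.119 - 1 = 0.119
Fissile production rate = g * P * G = 0.91 * 1324 * 0.119 = 143.37596 kg/yr
T_d = ln(2) * M0 / (g * P * G)
T_d = ln(2) * 9446 / 143.37596 = 45.666 yr

45.666


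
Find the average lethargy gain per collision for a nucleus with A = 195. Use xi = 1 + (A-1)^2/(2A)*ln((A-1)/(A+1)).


xi = 1 + (A-1)^2/(2A) * ln((A-1)/(A+1))
xi = 1 + (195-1)^2/(2*195) * ln((195-1)/(195 +1))
xi = 0.010221

0.010221


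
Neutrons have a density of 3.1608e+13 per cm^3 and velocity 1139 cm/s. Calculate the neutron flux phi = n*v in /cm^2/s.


phi = n * v
phi = 3.1608e+13 * 1139
phi = 3.6002e+16 /cm^2/s

3.6002e+16


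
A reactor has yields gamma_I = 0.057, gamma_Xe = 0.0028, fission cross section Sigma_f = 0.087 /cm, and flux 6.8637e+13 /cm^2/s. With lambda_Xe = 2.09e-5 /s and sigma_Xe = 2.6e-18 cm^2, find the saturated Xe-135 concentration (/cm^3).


Xe_eq = (gamma_I + gamma_Xe) * Sigma_f * phi / (lambda_Xe + sigma_Xe * phi)
Numerator = (0.057 + 0.0028) * 0.087 * 6.8637e+13 = 3.570909e+11
Denominator = 2.09e-5 + 2.6e-18 * 6.8637e+13 = 1.993562e-04
Xe_eq = 3.570909e+11 / 1.993562e-04 = 1.7912e+15 /cm^3

1.7912e+15
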